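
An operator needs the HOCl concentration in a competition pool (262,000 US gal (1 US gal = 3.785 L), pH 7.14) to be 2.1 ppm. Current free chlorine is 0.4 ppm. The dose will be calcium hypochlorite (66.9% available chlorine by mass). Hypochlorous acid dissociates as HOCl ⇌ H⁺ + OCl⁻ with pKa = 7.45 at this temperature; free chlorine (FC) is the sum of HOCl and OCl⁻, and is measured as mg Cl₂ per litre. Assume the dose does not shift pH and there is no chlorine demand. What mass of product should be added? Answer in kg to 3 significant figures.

Volume: 262,000 US gal × 3.785 L/gal = 991,670 L.
[OCl⁻]/[HOCl] = 10^(pH − pKa) = 10^(7.14 − 7.45) = 0.4898; fraction as HOCl = 1/(1 + 0.4898) = 0.6712.
Free chlorine required for 2.1 ppm HOCl: 2.1 / 0.6712 = 3.129 ppm.
FC to add: 3.129 − 0.4 = 2.729 mg/L as Cl₂.
Cl₂ equivalent: 2.729 mg/L × 991,670 L = 2706 g.
Product at 66.9% available Cl: 2706 / 0.669 = 4045 g.

4.04 kg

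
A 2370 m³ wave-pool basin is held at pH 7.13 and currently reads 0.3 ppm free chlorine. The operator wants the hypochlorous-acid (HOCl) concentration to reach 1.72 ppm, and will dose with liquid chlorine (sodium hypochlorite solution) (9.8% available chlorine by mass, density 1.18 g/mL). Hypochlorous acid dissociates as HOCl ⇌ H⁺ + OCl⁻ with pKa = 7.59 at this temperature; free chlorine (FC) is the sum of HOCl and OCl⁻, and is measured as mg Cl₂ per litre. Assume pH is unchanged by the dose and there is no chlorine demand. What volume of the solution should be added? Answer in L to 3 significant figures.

41.3 L

Volume: 2370 m³ = 2,370,000 L.
[OCl⁻]/[HOCl] = 10^(pH − pKa) = 10^(7.13 − 7.59) = 0.3467; fraction as HOCl = 1/(1 + 0.3467) = 0.7425.
Free chlorine required for 1.72 ppm HOCl: 1.72 / 0.7425 = 2.316 ppm.
FC to add: 2.316 − 0.3 = 2.016 mg/L as Cl₂.
Cl₂ equivalent: 2.016 mg/L × 2,370,000 L = 4779 g.
Product at 9.8% available Cl: 4779 / 0.098 = 48,760 g.
Volume: 48,760 g ÷ 1.18 g/mL = 41,330 mL.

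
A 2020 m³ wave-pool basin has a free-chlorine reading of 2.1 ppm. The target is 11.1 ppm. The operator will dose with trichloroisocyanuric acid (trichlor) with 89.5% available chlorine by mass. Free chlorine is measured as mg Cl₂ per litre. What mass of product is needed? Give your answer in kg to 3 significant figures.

Volume: 2020 m³ = 2,020,000 L.
Chlorine deficit: 11.1 − 2.1 = 9 ppm = 9 mg/L as Cl₂.
Cl₂ equivalent needed: 9 mg/L × 2,020,000 L = 18,180,000 mg = 18,180 g.
Product at 89.5% available chlorine: 18,180 / 0.895 = 20,310 g.

20.3 kg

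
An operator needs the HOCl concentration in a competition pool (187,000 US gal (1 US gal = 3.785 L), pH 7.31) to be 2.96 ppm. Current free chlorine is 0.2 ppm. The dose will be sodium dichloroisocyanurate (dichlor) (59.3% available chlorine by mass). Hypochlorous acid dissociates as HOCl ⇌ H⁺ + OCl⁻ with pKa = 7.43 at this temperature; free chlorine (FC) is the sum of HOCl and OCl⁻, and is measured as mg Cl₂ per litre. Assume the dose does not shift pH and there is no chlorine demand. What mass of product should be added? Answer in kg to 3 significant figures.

Volume: 187,000 US gal × 3.785 L/gal = 707,795 L.
[OCl⁻]/[HOCl] = 10^(pH − pKa) = 10^(7.31 − 7.43) = 0.7586; fraction as HOCl = 1/(1 + 0.7586) = 0.5686.
Free chlorine required for 2.96 ppm HOCl: 2.96 / 0.5686 = 5.205 ppm.
FC to add: 5.205 − 0.2 = 5.005 mg/L as Cl₂.
Cl₂ equivalent: 5.005 mg/L × 707,795 L = 3543 g.
Product at 59.3% available Cl: 3543 / 0.593 = 5974 g.

5.97 kg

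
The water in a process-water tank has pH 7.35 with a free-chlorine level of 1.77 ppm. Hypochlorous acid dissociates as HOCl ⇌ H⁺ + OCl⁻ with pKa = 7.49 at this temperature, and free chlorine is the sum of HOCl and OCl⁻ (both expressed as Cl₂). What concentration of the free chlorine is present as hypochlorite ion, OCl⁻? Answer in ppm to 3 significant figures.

0.744 ppm

[OCl⁻]/[HOCl] = 10^(pH − pKa) = 10^(7.35 − 7.49) = 10^-0.14 = 0.7244.
Fraction as HOCl = 1 / (1 + 0.7244) = 0.5799.
OCl⁻ = (1 − 0.5799) × 1.77 ppm = 0.7436 ppm.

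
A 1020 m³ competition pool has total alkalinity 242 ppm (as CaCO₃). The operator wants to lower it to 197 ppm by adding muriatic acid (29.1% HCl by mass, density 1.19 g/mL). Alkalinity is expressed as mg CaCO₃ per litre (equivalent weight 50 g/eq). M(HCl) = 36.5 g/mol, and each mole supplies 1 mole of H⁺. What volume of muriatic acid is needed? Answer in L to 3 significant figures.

Volume: 1020 m³ = 1,020,000 L.
Alkalinity to neutralize: (242 − 197) = 45 mg/L as CaCO₃ × 1,020,000 L = 45,900 g as CaCO₃.
Equivalents of H⁺ required: 45,900 ÷ 50 g/eq = 918 eq = 918 mol HCl.
Mass of HCl: 918 × 36.5 = 33,510 g.
Mass of 29.1% solution: 33,510 / 0.291 = 115,100 g.
Volume: 115,100 g ÷ 1.19 g/mL = 96,760 mL.

96.8 L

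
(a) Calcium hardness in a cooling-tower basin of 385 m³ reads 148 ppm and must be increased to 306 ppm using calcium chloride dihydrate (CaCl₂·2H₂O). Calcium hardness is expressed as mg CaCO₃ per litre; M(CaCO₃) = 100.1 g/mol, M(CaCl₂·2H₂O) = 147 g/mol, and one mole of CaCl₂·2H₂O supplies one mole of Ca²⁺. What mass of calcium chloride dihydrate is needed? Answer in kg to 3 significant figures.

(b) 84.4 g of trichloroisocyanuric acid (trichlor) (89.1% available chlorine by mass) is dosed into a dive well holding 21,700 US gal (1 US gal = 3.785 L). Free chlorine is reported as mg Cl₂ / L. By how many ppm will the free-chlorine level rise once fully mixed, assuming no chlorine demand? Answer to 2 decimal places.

(a) 89.3 kg; (b) 0.92 ppm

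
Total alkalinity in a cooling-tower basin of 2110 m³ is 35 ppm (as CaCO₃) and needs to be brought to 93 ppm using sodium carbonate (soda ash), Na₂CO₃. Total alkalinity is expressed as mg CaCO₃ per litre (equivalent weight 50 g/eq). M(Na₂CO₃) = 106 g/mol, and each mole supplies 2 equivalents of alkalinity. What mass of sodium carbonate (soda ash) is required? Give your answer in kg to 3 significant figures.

130 kg

Volume: 2110 m³ = 2,110,000 L.
Alkalinity to add: (93 − 35) = 58 mg/L as CaCO₃ × 2,110,000 L = 122,400 g as CaCO₃.
Equivalents: 122,400 g ÷ 50 g/eq = 2448 eq.
Each mole of Na₂CO₃ supplies 2 eq, so 2448 / 2 = 1224 mol.
Mass: 1224 mol × 106 g/mol = 129,700 g.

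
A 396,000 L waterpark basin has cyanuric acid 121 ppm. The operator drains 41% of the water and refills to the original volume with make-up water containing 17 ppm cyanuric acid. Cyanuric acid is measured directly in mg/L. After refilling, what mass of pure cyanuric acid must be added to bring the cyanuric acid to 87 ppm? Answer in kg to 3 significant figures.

After draining 41% and refilling: 121 × 0.59 + 17 × 0.41 = 78.36 ppm.
Deficit to target: 87 − 78.36 = 8.64 mg/L.
Mass: 8.64 mg/L × 396,000 L = 3421 g cyanuric acid.

3.42 kg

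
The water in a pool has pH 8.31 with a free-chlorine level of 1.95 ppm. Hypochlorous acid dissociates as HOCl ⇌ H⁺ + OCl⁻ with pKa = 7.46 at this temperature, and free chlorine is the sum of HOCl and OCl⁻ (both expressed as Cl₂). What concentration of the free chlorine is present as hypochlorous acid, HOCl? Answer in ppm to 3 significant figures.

0.241 ppm

[OCl⁻]/[HOCl] = 10^(pH − pKa) = 10^(8.31 − 7.46) = 10^0.85 = 7.079.
Fraction as HOCl = 1 / (1 + 7.079) = 0.1238.
HOCl = 0.1238 × 1.95 ppm = 0.2414 ppm.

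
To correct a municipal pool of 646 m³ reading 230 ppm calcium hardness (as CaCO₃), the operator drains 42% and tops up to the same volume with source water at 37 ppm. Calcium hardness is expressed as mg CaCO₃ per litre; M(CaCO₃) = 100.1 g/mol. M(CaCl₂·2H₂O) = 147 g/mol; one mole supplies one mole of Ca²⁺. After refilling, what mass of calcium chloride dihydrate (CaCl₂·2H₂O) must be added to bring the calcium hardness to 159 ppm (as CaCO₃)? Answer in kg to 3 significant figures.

9.54 kg

Volume: 646 m³ = 646,000 L.
After draining 42% and refilling: 230 × 0.58 + 37 × 0.42 = 148.94 ppm.
Deficit to target: 159 − 148.94 = 10.06 mg/L.
As CaCO₃: 10.06 mg/L × 646,000 L = 6499 g; ÷ 100.1 = 64.92 mol Ca²⁺.
Mass: 64.92 × 147 = 9544 g.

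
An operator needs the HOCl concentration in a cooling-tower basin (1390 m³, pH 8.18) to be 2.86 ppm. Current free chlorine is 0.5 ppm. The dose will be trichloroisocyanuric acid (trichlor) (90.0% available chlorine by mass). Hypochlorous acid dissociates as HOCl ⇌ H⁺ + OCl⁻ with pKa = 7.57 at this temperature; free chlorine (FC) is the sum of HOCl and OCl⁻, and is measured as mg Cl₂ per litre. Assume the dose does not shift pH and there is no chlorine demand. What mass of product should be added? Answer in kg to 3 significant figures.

21.6 kg

Volume: 1390 m³ = 1,390,000 L.
[OCl⁻]/[HOCl] = 10^(pH − pKa) = 10^(8.18 − 7.57) = 4.074; fraction as HOCl = 1/(1 + 4.074) = 0.1971.
Free chlorine required for 2.86 ppm HOCl: 2.86 / 0.1971 = 14.51 ppm.
FC to add: 14.51 − 0.5 = 14.01 mg/L as Cl₂.
Cl₂ equivalent: 14.01 mg/L × 1,390,000 L = 19,480 g.
Product at 90.0% available Cl: 19,480 / 0.9 = 21,640 g.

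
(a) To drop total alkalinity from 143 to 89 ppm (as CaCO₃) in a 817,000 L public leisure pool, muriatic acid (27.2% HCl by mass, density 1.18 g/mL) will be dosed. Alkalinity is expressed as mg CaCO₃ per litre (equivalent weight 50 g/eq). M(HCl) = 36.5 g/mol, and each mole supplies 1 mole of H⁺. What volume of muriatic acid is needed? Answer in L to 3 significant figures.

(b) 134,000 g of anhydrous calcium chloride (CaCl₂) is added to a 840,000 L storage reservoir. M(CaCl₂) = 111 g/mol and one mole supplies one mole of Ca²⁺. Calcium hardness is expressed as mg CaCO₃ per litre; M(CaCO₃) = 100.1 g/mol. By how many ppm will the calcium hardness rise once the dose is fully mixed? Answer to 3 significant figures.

(a) Alkalinity to neutralize: (143 − 89) = 54 mg/L as CaCO₃ × 817,000 L = 44,120 g as CaCO₃.
(a) Equivalents of H⁺ required: 44,120 ÷ 50 g/eq = 882.4 eq = 882.4 mol HCl.
(a) Mass of HCl: 882.4 × 36.5 = 32,210 g.
(a) Mass of 27.2% solution: 32,210 / 0.272 = 118,400 g.
(a) Volume: 118,400 g ÷ 1.18 g/mL = 100,300 mL.

(b) Moles of Ca²⁺: 134,000 g ÷ 111 g/mol = 1207 mol.
(b) As CaCO₃: 1207 mol × 100.1 g/mol = 120,800 g.
(b) Rise: 120,800 g / 840,000 L × 1000 = 143.9 mg/L.

(a) 100 L; (b) 144 ppm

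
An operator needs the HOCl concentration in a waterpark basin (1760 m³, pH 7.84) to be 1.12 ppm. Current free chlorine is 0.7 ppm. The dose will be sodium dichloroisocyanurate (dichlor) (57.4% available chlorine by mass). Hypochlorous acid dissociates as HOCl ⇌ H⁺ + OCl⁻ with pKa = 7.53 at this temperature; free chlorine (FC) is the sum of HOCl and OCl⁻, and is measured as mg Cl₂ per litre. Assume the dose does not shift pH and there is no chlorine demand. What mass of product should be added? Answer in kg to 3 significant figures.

8.30 kg

Volume: 1760 m³ = 1,760,000 L.
[OCl⁻]/[HOCl] = 10^(pH − pKa) = 10^(7.84 − 7.53) = 2.042; fraction as HOCl = 1/(1 + 2.042) = 0.3288.
Free chlorine required for 1.12 ppm HOCl: 1.12 / 0.3288 = 3.407 ppm.
FC to add: 3.407 − 0.7 = 2.707 mg/L as Cl₂.
Cl₂ equivalent: 2.707 mg/L × 1,760,000 L = 4764 g.
Product at 57.4% available Cl: 4764 / 0.574 = 8299 g.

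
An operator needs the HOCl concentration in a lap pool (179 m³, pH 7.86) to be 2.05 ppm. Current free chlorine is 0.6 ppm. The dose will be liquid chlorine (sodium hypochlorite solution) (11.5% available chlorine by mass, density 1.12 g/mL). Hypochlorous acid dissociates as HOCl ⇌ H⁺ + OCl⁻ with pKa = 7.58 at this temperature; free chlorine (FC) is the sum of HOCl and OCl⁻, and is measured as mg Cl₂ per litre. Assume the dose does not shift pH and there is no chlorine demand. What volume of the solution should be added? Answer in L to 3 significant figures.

7.44 L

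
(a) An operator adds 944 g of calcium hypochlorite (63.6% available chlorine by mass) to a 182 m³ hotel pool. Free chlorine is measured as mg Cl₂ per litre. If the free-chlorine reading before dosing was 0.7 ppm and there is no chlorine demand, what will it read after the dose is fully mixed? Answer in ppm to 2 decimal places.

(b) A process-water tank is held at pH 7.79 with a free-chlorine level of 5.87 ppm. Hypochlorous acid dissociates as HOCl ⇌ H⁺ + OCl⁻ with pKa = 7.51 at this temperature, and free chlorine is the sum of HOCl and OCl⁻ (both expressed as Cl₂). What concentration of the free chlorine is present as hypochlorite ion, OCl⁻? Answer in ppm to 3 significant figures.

(a) 4.00 ppm; (b) 3.85 ppm

(a) Volume: 182 m³ = 182,000 L.
(a) Available chlorine delivered: 944 g × 0.636 = 600.4 g as Cl₂.
(a) Concentration rise: 600.4 g / 182,000 L = 3.299 mg/L = 3.30 ppm.
(a) Final FC: 0.7 + 3.30 = 4.00 ppm.

(b) [OCl⁻]/[HOCl] = 10^(pH − pKa) = 10^(7.79 − 7.51) = 10^0.28 = 1.905.
(b) Fraction as HOCl = 1 / (1 + 1.905) = 0.3442.
(b) OCl⁻ = (1 − 0.3442) × 5.87 ppm = 3.85 ppm.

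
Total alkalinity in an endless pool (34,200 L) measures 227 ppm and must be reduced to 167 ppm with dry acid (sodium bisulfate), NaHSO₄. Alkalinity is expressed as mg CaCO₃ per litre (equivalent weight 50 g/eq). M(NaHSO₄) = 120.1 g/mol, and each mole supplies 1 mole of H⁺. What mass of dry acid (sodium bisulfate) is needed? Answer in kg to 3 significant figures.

4.93 kg

Alkalinity to neutralize: (227 − 167) = 60 mg/L as CaCO₃ × 34,200 L = 2052 g as CaCO₃.
Equivalents of H⁺ required: 2052 ÷ 50 g/eq = 41.04 eq = 41.04 mol NaHSO₄.
Mass of NaHSO₄: 41.04 × 120.1 = 4929 g.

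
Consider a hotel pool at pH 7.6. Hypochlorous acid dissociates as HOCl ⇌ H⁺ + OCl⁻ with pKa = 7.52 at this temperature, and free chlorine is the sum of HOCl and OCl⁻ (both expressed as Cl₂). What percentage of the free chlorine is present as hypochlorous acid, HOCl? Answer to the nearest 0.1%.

45.4%

[OCl⁻]/[HOCl] = 10^(pH − pKa) = 10^(7.6 − 7.52) = 10^0.08 = 1.202.
Fraction as HOCl = 1 / (1 + 1.202) = 0.4541.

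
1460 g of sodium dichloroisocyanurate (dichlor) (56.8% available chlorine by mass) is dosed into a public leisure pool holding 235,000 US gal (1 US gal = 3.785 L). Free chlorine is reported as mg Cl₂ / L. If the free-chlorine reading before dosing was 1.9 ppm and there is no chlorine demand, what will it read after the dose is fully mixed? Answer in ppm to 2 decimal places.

Volume: 235,000 US gal × 3.785 L/gal = 889,475 L.
Available chlorine delivered: 1460 g × 0.568 = 829.3 g as Cl₂.
Concentration rise: 829.3 g / 889,475 L = 0.9323 mg/L = 0.93 ppm.
Final FC: 1.9 + 0.93 = 2.83 ppm.

2.83 ppm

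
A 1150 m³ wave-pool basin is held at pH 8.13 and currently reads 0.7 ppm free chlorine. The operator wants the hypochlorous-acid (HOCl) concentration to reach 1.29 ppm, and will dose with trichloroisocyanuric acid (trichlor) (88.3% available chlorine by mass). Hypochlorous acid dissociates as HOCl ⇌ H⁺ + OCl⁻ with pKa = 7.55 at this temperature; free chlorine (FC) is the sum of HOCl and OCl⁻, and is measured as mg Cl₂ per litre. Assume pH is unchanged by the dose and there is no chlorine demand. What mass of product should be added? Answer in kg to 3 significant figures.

7.16 kg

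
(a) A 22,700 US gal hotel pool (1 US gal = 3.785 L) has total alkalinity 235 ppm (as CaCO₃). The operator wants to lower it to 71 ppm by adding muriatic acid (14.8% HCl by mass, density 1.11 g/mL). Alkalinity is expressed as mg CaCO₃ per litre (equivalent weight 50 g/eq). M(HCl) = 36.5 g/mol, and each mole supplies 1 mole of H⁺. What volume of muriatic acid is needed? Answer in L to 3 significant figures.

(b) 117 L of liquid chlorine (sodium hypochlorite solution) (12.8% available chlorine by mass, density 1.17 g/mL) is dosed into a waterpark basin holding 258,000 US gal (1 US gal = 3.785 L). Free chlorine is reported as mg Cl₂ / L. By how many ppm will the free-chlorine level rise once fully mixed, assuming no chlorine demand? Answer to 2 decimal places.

(a) 62.6 L; (b) 17.94 ppm

(a) Volume: 22,700 US gal × 3.785 L/gal = 85,920 L.
(a) Alkalinity to neutralize: (235 − 71) = 164 mg/L as CaCO₃ × 85,920 L = 14,090 g as CaCO₃.
(a) Equivalents of H⁺ required: 14,090 ÷ 50 g/eq = 281.8 eq = 281.8 mol HCl.
(a) Mass of HCl: 281.8 × 36.5 = 10,290 g.
(a) Mass of 14.8% solution: 10,290 / 0.148 = 69,500 g.
(a) Volume: 69,500 g ÷ 1.11 g/mL = 62,610 mL.

(b) Volume: 258,000 US gal × 3.785 L/gal = 976,530 L.
(b) Mass of solution: 117 L × 1000 mL/L × 1.17 g/mL = 136,900 g.
(b) Available chlorine delivered: 136,900 g × 0.128 = 17,520 g as Cl₂.
(b) Concentration rise: 17,520 g / 976,530 L = 17.94 mg/L = 17.94 ppm.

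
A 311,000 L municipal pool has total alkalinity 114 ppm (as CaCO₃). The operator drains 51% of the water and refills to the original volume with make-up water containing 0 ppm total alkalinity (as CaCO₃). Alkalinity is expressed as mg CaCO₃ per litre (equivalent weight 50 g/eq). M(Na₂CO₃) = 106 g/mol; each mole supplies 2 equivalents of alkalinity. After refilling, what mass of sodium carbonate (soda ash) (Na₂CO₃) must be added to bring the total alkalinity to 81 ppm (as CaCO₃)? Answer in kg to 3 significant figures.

8.29 kg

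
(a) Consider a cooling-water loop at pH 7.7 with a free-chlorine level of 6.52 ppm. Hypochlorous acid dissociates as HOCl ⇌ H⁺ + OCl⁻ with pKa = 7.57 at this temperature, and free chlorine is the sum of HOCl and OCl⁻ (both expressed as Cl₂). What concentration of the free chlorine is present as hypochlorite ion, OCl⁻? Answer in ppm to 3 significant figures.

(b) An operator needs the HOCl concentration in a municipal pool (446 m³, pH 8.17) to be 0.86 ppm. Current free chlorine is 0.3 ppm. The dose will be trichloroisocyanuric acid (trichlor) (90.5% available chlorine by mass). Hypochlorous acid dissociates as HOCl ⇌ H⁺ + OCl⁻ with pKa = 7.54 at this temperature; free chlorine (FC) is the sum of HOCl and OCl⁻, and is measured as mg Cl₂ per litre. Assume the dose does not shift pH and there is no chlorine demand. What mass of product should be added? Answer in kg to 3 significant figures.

(a) [OCl⁻]/[HOCl] = 10^(pH − pKa) = 10^(7.7 − 7.57) = 10^0.13 = 1.349.
(a) Fraction as HOCl = 1 / (1 + 1.349) = 0.4257.
(a) OCl⁻ = (1 − 0.4257) × 6.52 ppm = 3.744 ppm.

(b) Volume: 446 m³ = 446,000 L.
(b) [OCl⁻]/[HOCl] = 10^(pH − pKa) = 10^(8.17 − 7.54) = 4.266; fraction as HOCl = 1/(1 + 4.266) = 0.1899.
(b) Free chlorine required for 0.86 ppm HOCl: 0.86 / 0.1899 = 4.529 ppm.
(b) FC to add: 4.529 − 0.3 = 4.229 mg/L as Cl₂.
(b) Cl₂ equivalent: 4.229 mg/L × 446,000 L = 1886 g.
(b) Product at 90.5% available Cl: 1886 / 0.905 = 2084 g.

(a) 3.74 ppm; (b) 2.08 kg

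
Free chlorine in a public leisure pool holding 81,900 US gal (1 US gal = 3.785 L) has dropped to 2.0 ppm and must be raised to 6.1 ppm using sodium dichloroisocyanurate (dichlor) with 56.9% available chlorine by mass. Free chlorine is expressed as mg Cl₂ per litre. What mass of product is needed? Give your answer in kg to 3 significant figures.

2.23 kg

Volume: 81,900 US gal × 3.785 L/gal = 309,992 L.
Chlorine deficit: 6.1 − 2.0 = 4.1 ppm = 4.1 mg/L as Cl₂.
Cl₂ equivalent needed: 4.1 mg/L × 309,992 L = 1,271,000 mg = 1271 g.
Product at 56.9% available chlorine: 1271 / 0.569 = 2234 g.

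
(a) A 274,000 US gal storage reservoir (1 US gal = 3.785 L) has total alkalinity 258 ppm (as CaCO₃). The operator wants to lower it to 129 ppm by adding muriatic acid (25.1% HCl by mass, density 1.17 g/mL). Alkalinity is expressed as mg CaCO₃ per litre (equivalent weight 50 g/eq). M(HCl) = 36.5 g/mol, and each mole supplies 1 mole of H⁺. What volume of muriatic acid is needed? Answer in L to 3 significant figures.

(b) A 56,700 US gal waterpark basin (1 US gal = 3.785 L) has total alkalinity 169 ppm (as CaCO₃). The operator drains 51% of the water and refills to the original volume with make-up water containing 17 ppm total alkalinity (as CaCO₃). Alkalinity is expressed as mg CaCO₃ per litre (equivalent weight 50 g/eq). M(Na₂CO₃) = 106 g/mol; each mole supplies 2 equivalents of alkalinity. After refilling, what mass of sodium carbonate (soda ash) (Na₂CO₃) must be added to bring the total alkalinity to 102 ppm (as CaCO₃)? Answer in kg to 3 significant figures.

(a) 333 L; (b) 2.39 kg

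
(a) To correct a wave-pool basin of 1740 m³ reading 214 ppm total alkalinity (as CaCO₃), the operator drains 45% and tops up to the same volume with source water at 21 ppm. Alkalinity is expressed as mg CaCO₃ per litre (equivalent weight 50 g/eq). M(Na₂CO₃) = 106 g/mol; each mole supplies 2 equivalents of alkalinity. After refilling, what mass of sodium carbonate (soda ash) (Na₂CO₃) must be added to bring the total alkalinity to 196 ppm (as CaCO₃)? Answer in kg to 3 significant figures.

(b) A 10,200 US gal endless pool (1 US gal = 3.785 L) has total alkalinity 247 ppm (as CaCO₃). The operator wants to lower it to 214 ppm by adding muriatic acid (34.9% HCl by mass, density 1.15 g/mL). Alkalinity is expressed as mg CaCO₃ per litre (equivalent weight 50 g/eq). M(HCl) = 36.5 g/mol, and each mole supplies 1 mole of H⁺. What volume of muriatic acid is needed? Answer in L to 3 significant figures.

(a) 127 kg; (b) 2.32 L

(a) Volume: 1740 m³ = 1,740,000 L.
(a) After draining 45% and refilling: 214 × 0.55 + 21 × 0.45 = 127.15 ppm.
(a) Deficit to target: 196 − 127.15 = 68.85 mg/L.
(a) As CaCO₃: 68.85 mg/L × 1,740,000 L = 119,800 g; ÷ 50 g/eq ÷ 2 = 1198 mol Na₂CO₃.
(a) Mass: 1198 × 106 = 127,000 g.

(b) Volume: 10,200 US gal × 3.785 L/gal = 38,607 L.
(b) Alkalinity to neutralize: (247 − 214) = 33 mg/L as CaCO₃ × 38,607 L = 1274 g as CaCO₃.
(b) Equivalents of H⁺ required: 1274 ÷ 50 g/eq = 25.48 eq = 25.48 mol HCl.
(b) Mass of HCl: 25.48 × 36.5 = 930 g.
(b) Mass of 34.9% solution: 930 / 0.349 = 2665 g.
(b) Volume: 2665 g ÷ 1.15 g/mL = 2317 mL.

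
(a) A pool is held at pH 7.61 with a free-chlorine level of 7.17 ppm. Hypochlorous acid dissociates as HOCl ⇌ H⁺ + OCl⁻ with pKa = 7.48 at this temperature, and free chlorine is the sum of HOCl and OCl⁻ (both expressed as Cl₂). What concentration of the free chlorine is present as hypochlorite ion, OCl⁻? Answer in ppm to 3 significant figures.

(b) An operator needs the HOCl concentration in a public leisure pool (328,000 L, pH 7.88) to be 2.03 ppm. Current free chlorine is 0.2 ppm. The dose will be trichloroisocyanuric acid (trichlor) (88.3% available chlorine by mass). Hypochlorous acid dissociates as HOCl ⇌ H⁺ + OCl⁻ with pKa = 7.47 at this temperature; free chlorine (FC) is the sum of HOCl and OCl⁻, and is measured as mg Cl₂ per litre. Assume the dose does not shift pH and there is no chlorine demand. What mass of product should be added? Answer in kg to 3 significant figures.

(a) [OCl⁻]/[HOCl] = 10^(pH − pKa) = 10^(7.61 − 7.48) = 10^0.13 = 1.349.
(a) Fraction as HOCl = 1 / (1 + 1.349) = 0.4257.
(a) OCl⁻ = (1 − 0.4257) × 7.17 ppm = 4.118 ppm.

(b) [OCl⁻]/[HOCl] = 10^(pH − pKa) = 10^(7.88 − 7.47) = 2.57; fraction as HOCl = 1/(1 + 2.57) = 0.2801.
(b) Free chlorine required for 2.03 ppm HOCl: 2.03 / 0.2801 = 7.248 ppm.
(b) FC to add: 7.248 − 0.2 = 7.048 mg/L as Cl₂.
(b) Cl₂ equivalent: 7.048 mg/L × 328,000 L = 2312 g.
(b) Product at 88.3% available Cl: 2312 / 0.883 = 2618 g.

(a) 4.12 ppm; (b) 2.62 kg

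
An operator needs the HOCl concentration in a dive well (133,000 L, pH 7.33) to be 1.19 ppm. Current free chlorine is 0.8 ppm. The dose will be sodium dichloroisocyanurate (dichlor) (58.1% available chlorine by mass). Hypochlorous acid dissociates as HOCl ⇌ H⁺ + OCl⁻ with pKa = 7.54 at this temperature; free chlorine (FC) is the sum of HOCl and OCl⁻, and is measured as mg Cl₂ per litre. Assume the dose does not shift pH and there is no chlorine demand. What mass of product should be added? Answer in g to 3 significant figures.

257 g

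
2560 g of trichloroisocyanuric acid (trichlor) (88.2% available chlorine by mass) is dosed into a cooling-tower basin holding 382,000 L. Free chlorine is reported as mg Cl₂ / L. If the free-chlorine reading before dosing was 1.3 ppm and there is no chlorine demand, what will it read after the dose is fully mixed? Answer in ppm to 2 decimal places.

Available chlorine delivered: 2560 g × 0.882 = 2258 g as Cl₂.
Concentration rise: 2258 g / 382,000 L = 5.911 mg/L = 5.91 ppm.
Final FC: 1.3 + 5.91 = 7.21 ppm.

7.21 ppm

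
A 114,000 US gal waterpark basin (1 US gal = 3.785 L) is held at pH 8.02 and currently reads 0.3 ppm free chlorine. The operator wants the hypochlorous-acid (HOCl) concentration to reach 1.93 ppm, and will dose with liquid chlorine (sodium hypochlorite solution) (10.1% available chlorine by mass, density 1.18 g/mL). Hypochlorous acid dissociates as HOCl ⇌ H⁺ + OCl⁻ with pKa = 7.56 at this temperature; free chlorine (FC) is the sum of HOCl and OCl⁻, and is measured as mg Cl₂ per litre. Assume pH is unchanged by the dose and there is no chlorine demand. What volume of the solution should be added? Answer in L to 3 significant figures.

26.1 L

Volume: 114,000 US gal × 3.785 L/gal = 431,490 L.
[OCl⁻]/[HOCl] = 10^(pH − pKa) = 10^(8.02 − 7.56) = 2.884; fraction as HOCl = 1/(1 + 2.884) = 0.2575.
Free chlorine required for 1.93 ppm HOCl: 1.93 / 0.2575 = 7.496 ppm.
FC to add: 7.496 − 0.3 = 7.196 mg/L as Cl₂.
Cl₂ equivalent: 7.196 mg/L × 431,490 L = 3105 g.
Product at 10.1% available Cl: 3105 / 0.101 = 30,740 g.
Volume: 30,740 g ÷ 1.18 g/mL = 26,050 mL.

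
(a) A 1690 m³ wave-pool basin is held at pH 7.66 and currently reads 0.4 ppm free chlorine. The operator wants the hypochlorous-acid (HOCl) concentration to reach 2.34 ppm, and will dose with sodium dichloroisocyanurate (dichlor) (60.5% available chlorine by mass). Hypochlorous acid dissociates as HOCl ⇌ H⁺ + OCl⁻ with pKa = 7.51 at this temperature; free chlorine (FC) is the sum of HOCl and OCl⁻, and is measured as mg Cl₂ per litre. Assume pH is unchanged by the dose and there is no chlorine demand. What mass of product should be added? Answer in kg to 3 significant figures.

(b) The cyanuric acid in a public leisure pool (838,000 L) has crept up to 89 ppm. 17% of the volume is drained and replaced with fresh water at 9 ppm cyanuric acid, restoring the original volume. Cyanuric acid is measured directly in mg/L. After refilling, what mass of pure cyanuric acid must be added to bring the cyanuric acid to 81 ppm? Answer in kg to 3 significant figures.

(a) 14.7 kg; (b) 4.69 kg

(a) Volume: 1690 m³ = 1,690,000 L.
(a) [OCl⁻]/[HOCl] = 10^(pH − pKa) = 10^(7.66 − 7.51) = 1.413; fraction as HOCl = 1/(1 + 1.413) = 0.4145.
(a) Free chlorine required for 2.34 ppm HOCl: 2.34 / 0.4145 = 5.645 ppm.
(a) FC to add: 5.645 − 0.4 = 5.245 mg/L as Cl₂.
(a) Cl₂ equivalent: 5.245 mg/L × 1,690,000 L = 8865 g.
(a) Product at 60.5% available Cl: 8865 / 0.605 = 14,650 g.

(b) After draining 17% and refilling: 89 × 0.83 + 9 × 0.17 = 75.4 ppm.
(b) Deficit to target: 81 − 75.4 = 5.6 mg/L.
(b) Mass: 5.6 mg/L × 838,000 L = 4693 g cyanuric acid.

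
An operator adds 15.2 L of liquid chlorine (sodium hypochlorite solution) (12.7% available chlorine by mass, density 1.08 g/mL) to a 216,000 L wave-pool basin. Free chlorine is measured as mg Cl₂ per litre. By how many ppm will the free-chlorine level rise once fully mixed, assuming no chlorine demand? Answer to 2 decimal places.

9.65 ppm

Mass of solution: 15.2 L × 1000 mL/L × 1.08 g/mL = 16,420 g.
Available chlorine delivered: 16,420 g × 0.127 = 2085 g as Cl₂.
Concentration rise: 2085 g / 216,000 L = 9.652 mg/L = 9.65 ppm.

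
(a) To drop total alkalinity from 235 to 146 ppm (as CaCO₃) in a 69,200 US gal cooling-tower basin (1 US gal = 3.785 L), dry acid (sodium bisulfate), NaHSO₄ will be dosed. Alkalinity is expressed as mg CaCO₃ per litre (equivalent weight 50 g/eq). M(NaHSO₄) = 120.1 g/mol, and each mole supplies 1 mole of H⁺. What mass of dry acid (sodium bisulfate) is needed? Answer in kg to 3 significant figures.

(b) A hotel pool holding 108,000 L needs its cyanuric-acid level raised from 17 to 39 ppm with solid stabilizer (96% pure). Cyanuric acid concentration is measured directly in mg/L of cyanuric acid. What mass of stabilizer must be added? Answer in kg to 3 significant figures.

(a) 56.0 kg; (b) 2.48 kg

(a) Volume: 69,200 US gal × 3.785 L/gal = 261,922 L.
(a) Alkalinity to neutralize: (235 − 146) = 89 mg/L as CaCO₃ × 261,922 L = 23,310 g as CaCO₃.
(a) Equivalents of H⁺ required: 23,310 ÷ 50 g/eq = 466.2 eq = 466.2 mol NaHSO₄.
(a) Mass of NaHSO₄: 466.2 × 120.1 = 55,990 g.

(b) CYA to add: (39 − 17) = 22 mg/L × 108,000 L = 2376 g cyanuric acid.
(b) At 96% purity: 2376 / 0.96 = 2475 g product.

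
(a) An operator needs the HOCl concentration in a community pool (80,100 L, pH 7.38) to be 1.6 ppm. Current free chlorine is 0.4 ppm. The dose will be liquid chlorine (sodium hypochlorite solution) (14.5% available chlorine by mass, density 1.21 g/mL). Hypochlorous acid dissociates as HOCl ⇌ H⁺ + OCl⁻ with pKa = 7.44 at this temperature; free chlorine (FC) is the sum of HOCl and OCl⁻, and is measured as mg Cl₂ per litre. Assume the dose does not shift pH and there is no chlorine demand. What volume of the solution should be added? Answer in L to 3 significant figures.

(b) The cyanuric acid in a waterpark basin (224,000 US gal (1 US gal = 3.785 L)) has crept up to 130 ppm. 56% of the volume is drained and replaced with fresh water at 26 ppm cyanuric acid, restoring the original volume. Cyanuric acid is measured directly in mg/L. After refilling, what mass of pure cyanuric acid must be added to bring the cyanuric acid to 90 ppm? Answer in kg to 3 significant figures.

(a) [OCl⁻]/[HOCl] = 10^(pH − pKa) = 10^(7.38 − 7.44) = 0.871; fraction as HOCl = 1/(1 + 0.871) = 0.5345.
(a) Free chlorine required for 1.6 ppm HOCl: 1.6 / 0.5345 = 2.994 ppm.
(a) FC to add: 2.994 − 0.4 = 2.594 mg/L as Cl₂.
(a) Cl₂ equivalent: 2.594 mg/L × 80,100 L = 207.7 g.
(a) Product at 14.5% available Cl: 207.7 / 0.145 = 1433 g.
(a) Volume: 1433 g ÷ 1.21 g/mL = 1184 mL.

(b) Volume: 224,000 US gal × 3.785 L/gal = 847,840 L.
(b) After draining 56% and refilling: 130 × 0.44 + 26 × 0.56 = 71.76 ppm.
(b) Deficit to target: 90 − 71.76 = 18.24 mg/L.
(b) Mass: 18.24 mg/L × 847,840 L = 15,460 g cyanuric acid.

(a) 1.18 L; (b) 15.5 kg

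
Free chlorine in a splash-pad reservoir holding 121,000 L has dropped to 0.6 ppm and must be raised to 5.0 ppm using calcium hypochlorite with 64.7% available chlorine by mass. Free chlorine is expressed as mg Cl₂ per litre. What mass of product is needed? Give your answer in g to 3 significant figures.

Chlorine deficit: 5.0 − 0.6 = 4.4 ppm = 4.4 mg/L as Cl₂.
Cl₂ equivalent needed: 4.4 mg/L × 121,000 L = 532,400 mg = 532.4 g.
Product at 64.7% available chlorine: 532.4 / 0.647 = 822.9 g.

823 g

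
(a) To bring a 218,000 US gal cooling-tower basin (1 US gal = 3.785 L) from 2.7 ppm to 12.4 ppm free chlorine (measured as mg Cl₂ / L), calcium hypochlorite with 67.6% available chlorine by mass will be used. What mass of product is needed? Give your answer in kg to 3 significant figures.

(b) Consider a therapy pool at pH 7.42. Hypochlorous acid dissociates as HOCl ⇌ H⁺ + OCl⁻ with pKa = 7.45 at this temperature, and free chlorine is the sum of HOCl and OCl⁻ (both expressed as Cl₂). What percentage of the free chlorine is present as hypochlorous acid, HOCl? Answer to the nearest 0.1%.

(a) Volume: 218,000 US gal × 3.785 L/gal = 825,130 L.
(a) Chlorine deficit: 12.4 − 2.7 = 9.7 ppm = 9.7 mg/L as Cl₂.
(a) Cl₂ equivalent needed: 9.7 mg/L × 825,130 L = 8,004,000 mg = 8004 g.
(a) Product at 67.6% available chlorine: 8004 / 0.676 = 11,840 g.

(b) [OCl⁻]/[HOCl] = 10^(pH − pKa) = 10^(7.42 − 7.45) = 10^-0.03 = 0.9333.
(b) Fraction as HOCl = 1 / (1 + 0.9333) = 0.5173.

(a) 11.8 kg; (b) 51.7%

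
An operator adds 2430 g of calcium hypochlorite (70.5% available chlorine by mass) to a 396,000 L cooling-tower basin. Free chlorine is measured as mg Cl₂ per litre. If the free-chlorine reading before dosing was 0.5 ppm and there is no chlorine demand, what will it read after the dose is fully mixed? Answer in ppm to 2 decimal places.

4.83 ppm

Available chlorine delivered: 2430 g × 0.705 = 1713 g as Cl₂.
Concentration rise: 1713 g / 396,000 L = 4.326 mg/L = 4.33 ppm.
Final FC: 0.5 + 4.33 = 4.83 ppm.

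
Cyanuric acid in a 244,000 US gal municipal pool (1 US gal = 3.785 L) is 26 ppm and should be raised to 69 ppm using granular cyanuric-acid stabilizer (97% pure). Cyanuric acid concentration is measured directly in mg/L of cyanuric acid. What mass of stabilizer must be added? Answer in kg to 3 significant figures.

40.9 kg

Volume: 244,000 US gal × 3.785 L/gal = 923,540 L.
CYA to add: (69 − 26) = 43 mg/L × 923,540 L = 39,710 g cyanuric acid.
At 97% purity: 39,710 / 0.97 = 40,940 g product.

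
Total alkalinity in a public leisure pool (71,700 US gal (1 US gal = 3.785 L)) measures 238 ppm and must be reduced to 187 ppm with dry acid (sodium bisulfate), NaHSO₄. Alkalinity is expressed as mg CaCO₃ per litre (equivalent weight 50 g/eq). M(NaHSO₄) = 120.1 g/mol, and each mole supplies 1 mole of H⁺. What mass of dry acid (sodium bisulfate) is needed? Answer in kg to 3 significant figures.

Volume: 71,700 US gal × 3.785 L/gal = 271,384 L.
Alkalinity to neutralize: (238 − 187) = 51 mg/L as CaCO₃ × 271,384 L = 13,840 g as CaCO₃.
Equivalents of H⁺ required: 13,840 ÷ 50 g/eq = 276.8 eq = 276.8 mol NaHSO₄.
Mass of NaHSO₄: 276.8 × 120.1 = 33,250 g.

33.2 kg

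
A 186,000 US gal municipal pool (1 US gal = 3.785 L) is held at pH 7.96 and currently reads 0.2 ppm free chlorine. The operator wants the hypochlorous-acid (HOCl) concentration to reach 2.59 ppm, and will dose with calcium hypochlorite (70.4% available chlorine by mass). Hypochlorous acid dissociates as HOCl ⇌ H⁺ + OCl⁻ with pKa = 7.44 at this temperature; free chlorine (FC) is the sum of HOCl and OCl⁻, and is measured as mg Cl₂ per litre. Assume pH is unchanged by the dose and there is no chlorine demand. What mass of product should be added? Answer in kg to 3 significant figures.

11.0 kg

Volume: 186,000 US gal × 3.785 L/gal = 704,010 L.
[OCl⁻]/[HOCl] = 10^(pH − pKa) = 10^(7.96 − 7.44) = 3.311; fraction as HOCl = 1/(1 + 3.311) = 0.2319.
Free chlorine required for 2.59 ppm HOCl: 2.59 / 0.2319 = 11.17 ppm.
FC to add: 11.17 − 0.2 = 10.97 mg/L as Cl₂.
Cl₂ equivalent: 10.97 mg/L × 704,010 L = 7720 g.
Product at 70.4% available Cl: 7720 / 0.704 = 10,970 g.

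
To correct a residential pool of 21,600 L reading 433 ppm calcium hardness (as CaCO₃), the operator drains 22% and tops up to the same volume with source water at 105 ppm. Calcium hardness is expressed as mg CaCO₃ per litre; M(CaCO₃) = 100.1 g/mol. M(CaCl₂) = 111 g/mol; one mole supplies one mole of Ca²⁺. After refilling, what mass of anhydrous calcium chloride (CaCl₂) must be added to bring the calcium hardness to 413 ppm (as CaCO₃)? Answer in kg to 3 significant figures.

1.25 kg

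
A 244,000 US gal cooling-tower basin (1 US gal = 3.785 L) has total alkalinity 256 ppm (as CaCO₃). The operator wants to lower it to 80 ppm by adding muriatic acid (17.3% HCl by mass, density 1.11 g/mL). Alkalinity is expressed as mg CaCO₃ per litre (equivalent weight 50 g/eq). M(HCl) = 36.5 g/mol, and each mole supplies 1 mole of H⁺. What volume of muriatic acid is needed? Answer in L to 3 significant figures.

Volume: 244,000 US gal × 3.785 L/gal = 923,540 L.
Alkalinity to neutralize: (256 − 80) = 176 mg/L as CaCO₃ × 923,540 L = 162,500 g as CaCO₃.
Equivalents of H⁺ required: 162,500 ÷ 50 g/eq = 3251 eq = 3251 mol HCl.
Mass of HCl: 3251 × 36.5 = 118,700 g.
Mass of 17.3% solution: 118,700 / 0.173 = 685,900 g.
Volume: 685,900 g ÷ 1.11 g/mL = 617,900 mL.

618 L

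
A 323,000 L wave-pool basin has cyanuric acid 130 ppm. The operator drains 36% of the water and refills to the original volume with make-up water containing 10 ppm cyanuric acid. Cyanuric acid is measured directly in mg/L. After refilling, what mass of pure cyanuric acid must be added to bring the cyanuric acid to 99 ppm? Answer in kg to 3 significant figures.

3.94 kg

After draining 36% and refilling: 130 × 0.64 + 10 × 0.36 = 86.8 ppm.
Deficit to target: 99 − 86.8 = 12.2 mg/L.
Mass: 12.2 mg/L × 323,000 L = 3941 g cyanuric acid.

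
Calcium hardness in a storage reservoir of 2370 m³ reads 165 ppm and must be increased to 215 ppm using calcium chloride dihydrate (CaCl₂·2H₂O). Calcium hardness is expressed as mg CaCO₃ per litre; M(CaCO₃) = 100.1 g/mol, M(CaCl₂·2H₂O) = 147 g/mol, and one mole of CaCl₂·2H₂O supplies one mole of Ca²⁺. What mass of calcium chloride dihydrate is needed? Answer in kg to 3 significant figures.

Volume: 2370 m³ = 2,370,000 L.
Hardness to add: (215 − 165) = 50 mg/L as CaCO₃ × 2,370,000 L = 118,500 g as CaCO₃.
Moles of Ca²⁺ (1 mol Ca²⁺ ≡ 1 mol CaCO₃): 118,500 / 100.1 g/mol = 1184 mol.
Mass of CaCl₂·2H₂O: 1184 × 147 = 174,000 g.

174 kg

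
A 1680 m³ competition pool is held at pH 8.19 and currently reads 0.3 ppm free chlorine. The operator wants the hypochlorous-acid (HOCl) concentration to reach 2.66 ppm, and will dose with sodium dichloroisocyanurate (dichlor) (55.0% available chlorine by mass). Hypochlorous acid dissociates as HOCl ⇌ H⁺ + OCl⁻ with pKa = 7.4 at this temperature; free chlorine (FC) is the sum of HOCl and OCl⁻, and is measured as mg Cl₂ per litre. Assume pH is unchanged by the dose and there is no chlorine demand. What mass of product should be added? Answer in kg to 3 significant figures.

57.3 kg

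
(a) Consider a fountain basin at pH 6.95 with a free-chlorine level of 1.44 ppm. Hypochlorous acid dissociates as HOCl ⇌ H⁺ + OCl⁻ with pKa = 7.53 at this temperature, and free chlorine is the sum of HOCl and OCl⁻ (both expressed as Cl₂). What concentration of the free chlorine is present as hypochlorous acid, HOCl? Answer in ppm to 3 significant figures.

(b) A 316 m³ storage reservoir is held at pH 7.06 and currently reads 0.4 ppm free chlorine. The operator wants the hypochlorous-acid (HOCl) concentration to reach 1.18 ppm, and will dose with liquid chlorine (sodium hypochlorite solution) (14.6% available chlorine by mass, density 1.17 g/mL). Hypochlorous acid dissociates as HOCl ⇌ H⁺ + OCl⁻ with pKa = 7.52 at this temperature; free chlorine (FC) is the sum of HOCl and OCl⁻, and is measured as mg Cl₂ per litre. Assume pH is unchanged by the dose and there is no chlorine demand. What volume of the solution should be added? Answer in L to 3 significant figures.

(a) 1.14 ppm; (b) 2.20 L

(a) [OCl⁻]/[HOCl] = 10^(pH − pKa) = 10^(6.95 − 7.53) = 10^-0.58 = 0.263.
(a) Fraction as HOCl = 1 / (1 + 0.263) = 0.7917.
(a) HOCl = 0.7917 × 1.44 ppm = 1.14 ppm.

(b) Volume: 316 m³ = 316,000 L.
(b) [OCl⁻]/[HOCl] = 10^(pH − pKa) = 10^(7.06 − 7.52) = 0.3467; fraction as HOCl = 1/(1 + 0.3467) = 0.7425.
(b) Free chlorine required for 1.18 ppm HOCl: 1.18 / 0.7425 = 1.589 ppm.
(b) FC to add: 1.589 − 0.4 = 1.189 mg/L as Cl₂.
(b) Cl₂ equivalent: 1.189 mg/L × 316,000 L = 375.8 g.
(b) Product at 14.6% available Cl: 375.8 / 0.146 = 2574 g.
(b) Volume: 2574 g ÷ 1.17 g/mL = 2200 mL.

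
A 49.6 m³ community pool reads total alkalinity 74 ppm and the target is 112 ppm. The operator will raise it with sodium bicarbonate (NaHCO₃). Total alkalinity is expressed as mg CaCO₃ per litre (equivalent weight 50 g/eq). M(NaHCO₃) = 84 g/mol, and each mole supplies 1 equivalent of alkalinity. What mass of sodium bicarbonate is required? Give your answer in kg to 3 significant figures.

Volume: 49.6 m³ = 49,600 L.
Alkalinity to add: (112 − 74) = 38 mg/L as CaCO₃ × 49,600 L = 1885 g as CaCO₃.
Equivalents: 1885 g ÷ 50 g/eq = 37.7 eq.
NaHCO₃ supplies 1 eq per mole → 37.7 mol.
Mass: 37.7 mol × 84 g/mol = 3166 g.

3.17 kg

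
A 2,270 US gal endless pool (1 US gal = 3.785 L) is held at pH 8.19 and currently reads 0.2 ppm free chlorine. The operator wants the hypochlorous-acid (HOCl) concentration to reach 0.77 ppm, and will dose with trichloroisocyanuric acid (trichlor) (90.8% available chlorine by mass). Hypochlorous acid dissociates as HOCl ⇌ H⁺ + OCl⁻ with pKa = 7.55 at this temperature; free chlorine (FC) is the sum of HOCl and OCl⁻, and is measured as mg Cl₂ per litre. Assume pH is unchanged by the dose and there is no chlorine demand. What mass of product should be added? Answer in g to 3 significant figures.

37.2 g

Volume: 2,270 US gal × 3.785 L/gal = 8,592 L.
[OCl⁻]/[HOCl] = 10^(pH − pKa) = 10^(8.19 − 7.55) = 4.365; fraction as HOCl = 1/(1 + 4.365) = 0.1864.
Free chlorine required for 0.77 ppm HOCl: 0.77 / 0.1864 = 4.131 ppm.
FC to add: 4.131 − 0.2 = 3.931 mg/L as Cl₂.
Cl₂ equivalent: 3.931 mg/L × 8,592 L = 33.78 g.
Product at 90.8% available Cl: 33.78 / 0.908 = 37.2 g.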